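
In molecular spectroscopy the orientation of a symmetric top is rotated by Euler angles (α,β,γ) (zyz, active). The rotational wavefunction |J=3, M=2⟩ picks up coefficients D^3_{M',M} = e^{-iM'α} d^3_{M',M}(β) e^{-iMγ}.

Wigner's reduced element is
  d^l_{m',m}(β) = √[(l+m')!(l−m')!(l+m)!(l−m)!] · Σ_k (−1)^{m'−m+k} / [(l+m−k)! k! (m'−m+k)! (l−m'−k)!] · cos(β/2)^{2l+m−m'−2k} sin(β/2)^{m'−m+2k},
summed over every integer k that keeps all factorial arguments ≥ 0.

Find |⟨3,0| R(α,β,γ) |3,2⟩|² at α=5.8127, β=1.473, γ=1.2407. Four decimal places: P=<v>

P=0.0175

Split into d^3_{0,2}(β=1.473) × two z-phases.
Half-angle: c=0.740824, s=0.671699. N=√(6·6·120·1)=65.726707
The bounds max(0,m−m')=2 and min(l+m,l−m')=3 give 2 terms
  k=2: (−1)^0·65.7267/(12)·0.7408^4·0.6717^2 = +0.744339
  k=3: (−1)^1·65.7267/(12)·0.7408^2·0.6717^4 = -0.611913
d^3_{0,2}(1.473) = +0.744339 -0.611913 = +0.132425
|D^3_{0,2}|² = |d^3_{0,2}(β)|² = (+0.132425)² = 0.017536 (the z-rotation phases have unit modulus)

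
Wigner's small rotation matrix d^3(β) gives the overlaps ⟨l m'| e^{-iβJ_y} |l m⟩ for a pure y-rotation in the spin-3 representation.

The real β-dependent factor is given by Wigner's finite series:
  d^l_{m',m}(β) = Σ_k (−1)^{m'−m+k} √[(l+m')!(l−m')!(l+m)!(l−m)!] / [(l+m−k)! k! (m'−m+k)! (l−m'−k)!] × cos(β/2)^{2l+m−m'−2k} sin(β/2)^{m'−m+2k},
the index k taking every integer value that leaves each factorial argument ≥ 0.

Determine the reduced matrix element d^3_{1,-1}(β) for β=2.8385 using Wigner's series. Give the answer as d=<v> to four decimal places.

d=0.7621

d^3_{1,-1}(β=2.8385) via Wigner's sum:
c=cos(2.8385/2)=0.150967, s=sin(2.8385/2)=0.988539; N=√[24·2·2·24]=48.000000
The bounds max(0,m−m')=0 and min(l+m,l−m')=2 give 3 terms
  k=0: (−1)^2·48.0000/(8)·0.1510^4·0.9885^2 = +0.003046
  k=1: (−1)^3·48.0000/(6)·0.1510^2·0.9885^4 = -0.174112
  k=2: (−1)^4·48.0000/(48)·0.1510^0·0.9885^6 = +0.933173
d^3_{1,-1}(2.8385) = +0.003046 -0.174112 +0.933173 = +0.762107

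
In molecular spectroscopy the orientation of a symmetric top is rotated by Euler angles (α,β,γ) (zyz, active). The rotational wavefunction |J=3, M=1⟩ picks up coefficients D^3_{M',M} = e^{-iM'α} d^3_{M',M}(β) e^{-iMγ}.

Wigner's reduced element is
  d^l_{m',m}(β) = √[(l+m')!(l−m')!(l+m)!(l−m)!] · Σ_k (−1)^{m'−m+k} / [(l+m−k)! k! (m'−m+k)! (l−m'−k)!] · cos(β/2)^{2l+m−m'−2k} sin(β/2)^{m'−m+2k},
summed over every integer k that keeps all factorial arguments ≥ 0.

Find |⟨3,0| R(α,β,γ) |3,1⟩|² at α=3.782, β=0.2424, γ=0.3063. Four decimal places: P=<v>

P=0.1488

D^3_{0,1}(3.782,0.2424,0.3063) = e^{-i·0·3.782}·d^3_{0,1}(0.2424)·e^{-i·1·0.3063}. Compute d first:
c=cos(0.2424/2)=0.992664, s=sin(0.2424/2)=0.120903; N=√[6·6·24·2]=41.569219
Admissible k: 1..3 (factorial args all ≥0)
  k=1: (−1)^0·41.5692/(12)·0.9927^5·0.1209^1 = +0.403684
  k=2: (−1)^1·41.5692/(4)·0.9927^3·0.1209^3 = -0.017965
  k=3: (−1)^2·41.5692/(12)·0.9927^1·0.1209^5 = +0.000089
d^3_{0,1}(0.2424) = +0.403684 -0.017965 +0.000089 = +0.385807
|D^3_{0,1}|² = |d^3_{0,1}(β)|² = (+0.385807)² = 0.148847 (the z-rotation phases have unit modulus)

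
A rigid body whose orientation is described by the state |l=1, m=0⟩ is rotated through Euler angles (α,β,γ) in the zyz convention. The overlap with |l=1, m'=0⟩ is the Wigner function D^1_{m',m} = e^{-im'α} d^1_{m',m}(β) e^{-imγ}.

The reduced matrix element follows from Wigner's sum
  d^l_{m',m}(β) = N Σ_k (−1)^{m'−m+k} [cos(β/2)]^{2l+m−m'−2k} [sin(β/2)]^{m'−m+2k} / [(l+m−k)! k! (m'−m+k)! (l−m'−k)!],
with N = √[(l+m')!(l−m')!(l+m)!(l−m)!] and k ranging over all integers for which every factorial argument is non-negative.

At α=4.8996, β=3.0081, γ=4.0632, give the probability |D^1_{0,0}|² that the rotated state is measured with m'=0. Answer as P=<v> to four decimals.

Split into d^1_{0,0}(β=3.0081) × two z-phases.
c=cos(3.0081/2)=0.066697, s=sin(3.0081/2)=0.997773; N=√[1·1·1·1]=1.000000
Admissible k: 0..1 (factorial args all ≥0)
  k=0: (−1)^0·1.0000/(1)·0.0667^2·0.9978^0 = +0.004448
  k=1: (−1)^1·1.0000/(1)·0.0667^0·0.9978^2 = -0.995552
d^1_{0,0}(3.0081) = +0.004448 -0.995552 = -0.991103
|D^1_{0,0}|² = |d^1_{0,0}(β)|² = (-0.991103)² = 0.982285 (the z-rotation phases have unit modulus)

P=0.9823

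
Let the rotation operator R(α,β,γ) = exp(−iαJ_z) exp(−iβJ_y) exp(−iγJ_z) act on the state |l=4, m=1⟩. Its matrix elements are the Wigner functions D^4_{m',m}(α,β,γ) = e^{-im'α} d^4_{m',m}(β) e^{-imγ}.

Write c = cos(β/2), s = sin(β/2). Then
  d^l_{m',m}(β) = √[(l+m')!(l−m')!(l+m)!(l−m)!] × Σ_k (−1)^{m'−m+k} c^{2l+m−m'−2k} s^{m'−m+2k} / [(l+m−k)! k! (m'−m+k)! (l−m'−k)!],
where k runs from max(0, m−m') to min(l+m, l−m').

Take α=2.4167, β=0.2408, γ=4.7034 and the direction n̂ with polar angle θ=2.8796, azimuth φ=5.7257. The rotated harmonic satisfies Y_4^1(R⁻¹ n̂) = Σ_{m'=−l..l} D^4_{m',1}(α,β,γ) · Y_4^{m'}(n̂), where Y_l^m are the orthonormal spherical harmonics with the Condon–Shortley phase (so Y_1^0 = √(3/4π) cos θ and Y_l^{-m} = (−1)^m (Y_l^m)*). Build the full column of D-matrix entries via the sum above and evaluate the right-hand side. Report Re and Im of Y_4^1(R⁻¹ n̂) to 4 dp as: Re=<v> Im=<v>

Re=0.0816 Im=-0.0326

Need the full column D^4_{m',1} for m'=−4..4 at α=2.4167, β=0.2408, γ=4.7034.
cos(β/2)=0.992761, sin(β/2)=0.120109
d^4_{-4,1}: single k=5 term ⇒ +0.000183;  D = +0.000045-0.000177i
d^4_{-3,1}: k∈[4..5] ⇒ +0.002674 -0.000023 = +0.002651;  D = -0.002195+0.001486i
d^4_{-2,1}: k∈[3..5] ⇒ +0.023630 -0.000519 +0.000002 = +0.023113;  D = +0.022918+0.002996i
d^4_{-1,1}: k∈[2..5] ⇒ +0.138109 -0.006065 +0.000044 -0.000000 = +0.132088;  D = -0.086689-0.099661i
d^4_{0,1}: k∈[1..4] ⇒ +0.510509 -0.044835 +0.000656 -0.000002 = +0.466329;  D = -0.004192+0.466310i
d^4_{1,1}: k∈[0..3] ⇒ +0.943532 -0.207163 +0.006065 -0.000030 = +0.742404;  D = +0.497230-0.551294i
d^4_{2,1}: k∈[0..2] ⇒ -0.484312 +0.035445 -0.000346 = -0.449212;  D = +0.446397-0.050216i
d^4_{3,1}: k∈[0..1] ⇒ +0.109620 -0.002674 = +0.106946;  D = +0.087482+0.061517i
d^4_{4,1}: single k=0 term ⇒ -0.012504;  D = +0.002888+0.012166i
Y_4^{m'}(θ=2.8796,φ=5.7257) and Σ D·Y over m':
  (+0.0000-0.0002i)·(-0.0012+0.0016i)  (-0.0022+0.0015i)·(+0.0021-0.0209i)  (+0.0229+0.0030i)·(+0.0546+0.1114i)  (-0.0867-0.0997i)·(-0.3546-0.2211i)  (-0.0042+0.4663i)·(+0.5791+0.0000i)  (+0.4972-0.5513i)·(+0.3546-0.2211i)  (+0.4464-0.0502i)·(+0.0546-0.1114i)  (+0.0875+0.0615i)·(-0.0021-0.0209i)  (+0.0029+0.0122i)·(-0.0012-0.0016i)
Y_4^1(R⁻¹ n̂) = +0.081565-0.032551i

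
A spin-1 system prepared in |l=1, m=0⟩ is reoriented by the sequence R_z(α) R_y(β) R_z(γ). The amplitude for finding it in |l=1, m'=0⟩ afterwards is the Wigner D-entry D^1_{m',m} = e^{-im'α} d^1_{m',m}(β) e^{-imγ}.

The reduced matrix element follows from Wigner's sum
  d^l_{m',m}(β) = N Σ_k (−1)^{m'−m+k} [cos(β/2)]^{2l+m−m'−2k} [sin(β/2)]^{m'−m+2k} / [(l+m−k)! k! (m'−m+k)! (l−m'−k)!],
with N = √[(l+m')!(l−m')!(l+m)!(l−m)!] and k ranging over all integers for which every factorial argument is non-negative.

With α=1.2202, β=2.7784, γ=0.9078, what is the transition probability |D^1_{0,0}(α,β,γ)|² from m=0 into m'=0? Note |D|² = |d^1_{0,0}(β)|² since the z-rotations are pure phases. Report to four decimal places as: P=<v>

P=0.8738

D^1_{0,0}(1.2202,2.7784,0.9078) = e^{-i·0·1.2202}·d^1_{0,0}(2.7784)·e^{-i·0·0.9078}. Compute d first:
c=cos(2.7784/2)=0.180600, s=sin(2.7784/2)=0.983557; N=√[1·1·1·1]=1.000000
Admissible k: 0..1 (factorial args all ≥0)
  k=0: (−1)^0·1.0000/(1)·0.1806^2·0.9836^0 = +0.032616
  k=1: (−1)^1·1.0000/(1)·0.1806^0·0.9836^2 = -0.967384
d^1_{0,0}(2.7784) = +0.032616 -0.967384 = -0.934767
|D^1_{0,0}|² = |d^1_{0,0}(β)|² = (-0.934767)² = 0.873790 (the z-rotation phases have unit modulus)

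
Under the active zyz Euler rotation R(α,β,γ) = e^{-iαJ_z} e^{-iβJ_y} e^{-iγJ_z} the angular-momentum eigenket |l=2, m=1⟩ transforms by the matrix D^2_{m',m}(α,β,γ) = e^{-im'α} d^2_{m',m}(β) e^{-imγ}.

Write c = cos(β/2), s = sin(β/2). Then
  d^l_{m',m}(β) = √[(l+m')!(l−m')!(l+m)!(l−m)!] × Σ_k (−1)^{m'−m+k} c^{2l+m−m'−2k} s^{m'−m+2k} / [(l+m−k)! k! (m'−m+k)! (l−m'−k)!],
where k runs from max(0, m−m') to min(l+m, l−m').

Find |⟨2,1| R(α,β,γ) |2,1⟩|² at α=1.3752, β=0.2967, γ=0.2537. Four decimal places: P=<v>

First d^2_{1,1}(β=0.2967), then the phase factors e^{-i(1)α} and e^{-i(1)γ}:
Half-angle: c=0.989016, s=0.147806. N=√(6·1·6·1)=6.000000
Admissible k: 0..1 (factorial args all ≥0)
  k=0: (−1)^0·6.0000/(6)·0.9890^4·0.1478^0 = +0.956784
  k=1: (−1)^1·6.0000/(2)·0.9890^2·0.1478^2 = -0.064108
d^2_{1,1}(0.2967) = +0.956784 -0.064108 = +0.892675
|D^2_{1,1}|² = |d^2_{1,1}(β)|² = (+0.892675)² = 0.796869 (the z-rotation phases have unit modulus)

P=0.7969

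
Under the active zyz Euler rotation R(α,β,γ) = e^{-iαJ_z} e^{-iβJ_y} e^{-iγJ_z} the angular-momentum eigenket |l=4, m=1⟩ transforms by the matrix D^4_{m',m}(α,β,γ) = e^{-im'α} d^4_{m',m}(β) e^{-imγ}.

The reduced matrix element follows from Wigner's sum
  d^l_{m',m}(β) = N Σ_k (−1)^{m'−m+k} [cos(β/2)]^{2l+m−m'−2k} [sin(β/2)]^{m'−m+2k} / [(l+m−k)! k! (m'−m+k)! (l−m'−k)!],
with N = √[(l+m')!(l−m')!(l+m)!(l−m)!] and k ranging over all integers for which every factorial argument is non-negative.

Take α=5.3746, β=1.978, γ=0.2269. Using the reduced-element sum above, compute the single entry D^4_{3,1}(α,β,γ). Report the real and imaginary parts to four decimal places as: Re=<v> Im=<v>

Split into d^4_{3,1}(β=1.978) × two z-phases.
With c≡cos(β/2)=0.549526 and s≡sin(β/2)=0.835477, N=[5040·1·120·6]^{1/2}=1904.940944
k∈{0,1} keeps every argument non-negative
  k=0: (−1)^2·1904.9409/(240)·0.5495^6·0.8355^2 = +0.152569
  k=1: (−1)^3·1904.9409/(144)·0.5495^4·0.8355^4 = -0.587771
d^4_{3,1}(1.978) = +0.152569 -0.587771 = -0.435202
D = (-0.914779+0.403955i)·(-0.435202)·(+0.974368-0.224958i) = +0.348361-0.260855i

Re=0.3484 Im=-0.2609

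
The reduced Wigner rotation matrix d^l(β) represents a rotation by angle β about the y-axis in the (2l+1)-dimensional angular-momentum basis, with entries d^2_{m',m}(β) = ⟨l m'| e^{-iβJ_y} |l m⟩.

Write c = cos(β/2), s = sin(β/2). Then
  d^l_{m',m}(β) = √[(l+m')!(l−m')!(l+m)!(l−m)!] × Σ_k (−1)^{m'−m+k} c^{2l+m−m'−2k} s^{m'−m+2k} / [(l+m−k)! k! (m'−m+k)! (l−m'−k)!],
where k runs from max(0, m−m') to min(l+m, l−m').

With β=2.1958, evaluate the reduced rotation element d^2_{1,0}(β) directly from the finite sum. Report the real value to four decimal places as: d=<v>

d=0.5811

d^2_{1,0}(β=2.1958) via Wigner's sum:
Half-angle: c=0.455467, s=0.890253. N=√(6·1·2·2)=4.898979
k: max(0,(0)−(1))=0 … min(2+(0),2−(1))=1
  k=0: (−1)^1·4.8990/(2)·0.4555^3·0.8903^1 = -0.206043
  k=1: (−1)^2·4.8990/(2)·0.4555^1·0.8903^3 = +0.787177
d^2_{1,0}(2.1958) = -0.206043 +0.787177 = +0.581133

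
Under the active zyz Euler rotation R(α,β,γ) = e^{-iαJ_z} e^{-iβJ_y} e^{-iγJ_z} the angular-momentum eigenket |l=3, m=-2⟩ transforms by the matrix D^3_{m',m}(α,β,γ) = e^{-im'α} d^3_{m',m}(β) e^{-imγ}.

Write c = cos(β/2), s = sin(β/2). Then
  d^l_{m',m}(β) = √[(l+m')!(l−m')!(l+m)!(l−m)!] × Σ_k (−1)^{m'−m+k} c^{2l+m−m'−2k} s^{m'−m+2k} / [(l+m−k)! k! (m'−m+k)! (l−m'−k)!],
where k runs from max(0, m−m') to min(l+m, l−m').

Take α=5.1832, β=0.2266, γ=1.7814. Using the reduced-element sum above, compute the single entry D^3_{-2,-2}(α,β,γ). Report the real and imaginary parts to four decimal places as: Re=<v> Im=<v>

Re=0.1858 Im=0.8805

D^3_{-2,-2}(5.1832,0.2266,1.7814) = e^{-i·-2·5.1832}·d^3_{-2,-2}(0.2266)·e^{-i·-2·1.7814}. Compute d first:
Half-angle: c=0.993588, s=0.113058. N=√(1·120·1·120)=120.000000
Admissible k: 0..1 (factorial args all ≥0)
  k=0: (−1)^0·120.0000/(120)·0.9936^6·0.1131^0 = +0.962142
  k=1: (−1)^1·120.0000/(24)·0.9936^4·0.1131^2 = -0.062287
d^3_{-2,-2}(0.2266) = +0.962142 -0.062287 = +0.899855
Phases: e^{-i·(-2)·5.1832}=-0.588477-0.808514i, e^{-i·(-2)·1.7814}=-0.912596-0.408863i ⇒ D=+0.185794+0.880466i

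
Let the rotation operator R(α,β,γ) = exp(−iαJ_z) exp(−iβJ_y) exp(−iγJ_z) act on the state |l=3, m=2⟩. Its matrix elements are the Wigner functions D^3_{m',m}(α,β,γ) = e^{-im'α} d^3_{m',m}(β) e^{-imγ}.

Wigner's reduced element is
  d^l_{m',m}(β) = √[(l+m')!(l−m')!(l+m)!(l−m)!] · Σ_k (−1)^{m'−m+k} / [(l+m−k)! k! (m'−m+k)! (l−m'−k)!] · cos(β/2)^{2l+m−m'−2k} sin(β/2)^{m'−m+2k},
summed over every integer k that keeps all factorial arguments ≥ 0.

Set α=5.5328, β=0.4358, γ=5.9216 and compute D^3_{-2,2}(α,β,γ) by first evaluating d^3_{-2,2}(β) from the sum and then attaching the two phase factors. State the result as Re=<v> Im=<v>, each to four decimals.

Re=0.0073 Im=-0.0072

Split into d^3_{-2,2}(β=0.4358) × two z-phases.
With c≡cos(β/2)=0.976354 and s≡sin(β/2)=0.216180, N=[1·120·120·1]^{1/2}=120.000000
k: max(0,(2)−(-2))=4 … min(3+(2),3−(-2))=5
  k=4: (−1)^0·120.0000/(24)·0.9764^2·0.2162^4 = +0.010410
  k=5: (−1)^1·120.0000/(120)·0.9764^0·0.2162^6 = -0.000102
d^3_{-2,2}(0.4358) = +0.010410 -0.000102 = +0.010308
Phases: e^{-i·(-2)·5.5328}=+0.069968-0.997549i, e^{-i·(2)·5.9216}=+0.749711+0.661765i ⇒ D=+0.007345-0.007232i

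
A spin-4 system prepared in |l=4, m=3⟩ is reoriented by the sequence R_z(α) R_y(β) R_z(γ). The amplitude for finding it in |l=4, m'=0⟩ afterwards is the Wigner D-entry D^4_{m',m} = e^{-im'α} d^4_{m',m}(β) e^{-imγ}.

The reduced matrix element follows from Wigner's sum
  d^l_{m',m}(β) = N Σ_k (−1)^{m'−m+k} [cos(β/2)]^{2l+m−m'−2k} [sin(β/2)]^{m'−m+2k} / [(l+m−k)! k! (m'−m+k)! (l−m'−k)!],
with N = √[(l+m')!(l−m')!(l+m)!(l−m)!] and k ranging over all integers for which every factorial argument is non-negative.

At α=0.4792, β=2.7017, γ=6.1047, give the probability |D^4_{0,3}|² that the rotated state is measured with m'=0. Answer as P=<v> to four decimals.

P=0.0107

Split into d^4_{0,3}(β=2.7017) × two z-phases.
With c≡cos(β/2)=0.218177 and s≡sin(β/2)=0.975909, N=[24·24·5040·1]^{1/2}=1703.830978
k: max(0,(3)−(0))=3 … min(4+(3),4−(0))=4
  k=3: (−1)^0·1703.8310/(144)·0.2182^5·0.9759^3 = +0.005437
  k=4: (−1)^1·1703.8310/(144)·0.2182^3·0.9759^5 = -0.108778
d^4_{0,3}(2.7017) = +0.005437 -0.108778 = -0.103341
|D^4_{0,3}|² = |d^4_{0,3}(β)|² = (-0.103341)² = 0.010679 (the z-rotation phases have unit modulus)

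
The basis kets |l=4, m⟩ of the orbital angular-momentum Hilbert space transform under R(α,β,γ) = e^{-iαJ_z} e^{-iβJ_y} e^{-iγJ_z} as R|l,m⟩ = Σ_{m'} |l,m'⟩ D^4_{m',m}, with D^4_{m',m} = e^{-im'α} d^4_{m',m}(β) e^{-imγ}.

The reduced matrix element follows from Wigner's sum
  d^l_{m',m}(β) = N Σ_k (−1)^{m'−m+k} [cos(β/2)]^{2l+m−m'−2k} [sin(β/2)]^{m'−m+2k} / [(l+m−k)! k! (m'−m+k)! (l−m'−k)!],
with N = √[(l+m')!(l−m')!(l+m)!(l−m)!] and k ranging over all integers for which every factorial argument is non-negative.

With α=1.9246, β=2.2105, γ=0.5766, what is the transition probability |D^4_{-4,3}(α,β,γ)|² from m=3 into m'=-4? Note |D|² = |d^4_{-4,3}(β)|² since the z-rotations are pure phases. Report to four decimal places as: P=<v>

P=0.3336

Split into d^4_{-4,3}(β=2.2105) × two z-phases.
Half-angle: c=0.448911, s=0.893576. N=√(1·40320·5040·1)=14255.272709
k∈{7} keeps every argument non-negative
  k=7: (−1)^0·14255.2727/(5040)·0.4489^1·0.8936^7 = +0.577600
d^4_{-4,3}(2.2105) = +0.577600
|D^4_{-4,3}|² = |d^4_{-4,3}(β)|² = (+0.577600)² = 0.333622 (the z-rotation phases have unit modulus)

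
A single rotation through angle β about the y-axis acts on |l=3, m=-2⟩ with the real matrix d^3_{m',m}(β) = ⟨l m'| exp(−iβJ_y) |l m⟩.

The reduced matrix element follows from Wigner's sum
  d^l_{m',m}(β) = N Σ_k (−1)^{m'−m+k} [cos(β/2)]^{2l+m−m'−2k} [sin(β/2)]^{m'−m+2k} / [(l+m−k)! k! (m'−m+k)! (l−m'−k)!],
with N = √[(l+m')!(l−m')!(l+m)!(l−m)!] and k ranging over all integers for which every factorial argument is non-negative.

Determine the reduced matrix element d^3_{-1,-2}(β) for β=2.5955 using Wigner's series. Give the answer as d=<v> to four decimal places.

d^3_{-1,-2}(β=2.5955) via Wigner's sum:
With c≡cos(β/2)=0.269666 and s≡sin(β/2)=0.962954, N=[2·24·1·120]^{1/2}=75.894664
k: max(0,(-2)−(-1))=0 … min(3+(-2),3−(-1))=1
  k=0: (−1)^1·75.8947/(24)·0.2697^5·0.9630^1 = -0.004342
  k=1: (−1)^2·75.8947/(12)·0.2697^3·0.9630^3 = +0.110745
d^3_{-1,-2}(2.5955) = -0.004342 +0.110745 = +0.106403

d=0.1064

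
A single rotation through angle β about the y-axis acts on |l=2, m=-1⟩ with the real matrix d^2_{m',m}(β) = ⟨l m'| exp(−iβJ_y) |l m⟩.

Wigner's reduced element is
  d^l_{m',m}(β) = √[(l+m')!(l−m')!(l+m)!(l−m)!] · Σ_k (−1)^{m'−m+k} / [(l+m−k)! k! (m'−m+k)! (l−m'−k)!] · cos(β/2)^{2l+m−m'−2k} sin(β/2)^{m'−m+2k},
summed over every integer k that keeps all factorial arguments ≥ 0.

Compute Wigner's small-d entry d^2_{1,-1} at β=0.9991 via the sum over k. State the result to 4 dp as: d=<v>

d^2_{1,-1}(β=0.9991) via Wigner's sum:
With c≡cos(β/2)=0.877798 and s≡sin(β/2)=0.479031, N=[6·1·1·6]^{1/2}=6.000000
k: max(0,(-1)−(1))=0 … min(2+(-1),2−(1))=1
  k=0: (−1)^2·6.0000/(2)·0.8778^2·0.4790^2 = +0.530441
  k=1: (−1)^3·6.0000/(6)·0.8778^0·0.4790^4 = -0.052657
d^2_{1,-1}(0.9991) = +0.530441 -0.052657 = +0.477784

d=0.4778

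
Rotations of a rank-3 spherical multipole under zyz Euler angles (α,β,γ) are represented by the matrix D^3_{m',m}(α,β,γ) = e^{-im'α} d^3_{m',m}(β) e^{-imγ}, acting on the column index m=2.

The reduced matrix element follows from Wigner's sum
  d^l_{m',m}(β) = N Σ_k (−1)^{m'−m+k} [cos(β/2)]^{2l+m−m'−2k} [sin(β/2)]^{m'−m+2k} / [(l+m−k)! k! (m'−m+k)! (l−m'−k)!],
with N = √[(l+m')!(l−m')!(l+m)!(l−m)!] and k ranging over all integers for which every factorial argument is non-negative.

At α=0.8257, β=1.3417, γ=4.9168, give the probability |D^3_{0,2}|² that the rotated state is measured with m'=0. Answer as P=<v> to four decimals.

P=0.0870

First d^3_{0,2}(β=1.3417), then the phase factors e^{-i(0)α} and e^{-i(2)γ}:
Half-angle: c=0.783294, s=0.621652. N=√(6·6·120·1)=65.726707
The bounds max(0,m−m')=2 and min(l+m,l−m')=3 give 2 terms
  k=2: (−1)^0·65.7267/(12)·0.7833^4·0.6217^2 = +0.796808
  k=3: (−1)^1·65.7267/(12)·0.7833^2·0.6217^4 = -0.501879
d^3_{0,2}(1.3417) = +0.796808 -0.501879 = +0.294929
|D^3_{0,2}|² = |d^3_{0,2}(β)|² = (+0.294929)² = 0.086983 (the z-rotation phases have unit modulus)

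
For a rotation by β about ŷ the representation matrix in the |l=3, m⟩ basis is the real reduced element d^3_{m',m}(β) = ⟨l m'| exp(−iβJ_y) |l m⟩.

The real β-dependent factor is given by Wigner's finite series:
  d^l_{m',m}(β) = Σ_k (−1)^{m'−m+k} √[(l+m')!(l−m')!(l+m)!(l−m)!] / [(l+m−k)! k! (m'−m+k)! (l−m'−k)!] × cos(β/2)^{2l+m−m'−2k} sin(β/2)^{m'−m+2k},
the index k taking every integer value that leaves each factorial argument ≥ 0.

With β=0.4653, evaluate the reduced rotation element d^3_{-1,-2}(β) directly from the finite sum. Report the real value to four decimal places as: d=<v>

d^3_{-1,-2}(β=0.4653) via Wigner's sum:
With c≡cos(β/2)=0.973059 and s≡sin(β/2)=0.230557, N=[2·24·1·120]^{1/2}=75.894664
The bounds max(0,m−m')=0 and min(l+m,l−m')=1 give 2 terms
  k=0: (−1)^1·75.8947/(24)·0.9731^5·0.2306^1 = -0.636024
  k=1: (−1)^2·75.8947/(12)·0.9731^3·0.2306^3 = +0.071414
d^3_{-1,-2}(0.4653) = -0.636024 +0.071414 = -0.564611

d=-0.5646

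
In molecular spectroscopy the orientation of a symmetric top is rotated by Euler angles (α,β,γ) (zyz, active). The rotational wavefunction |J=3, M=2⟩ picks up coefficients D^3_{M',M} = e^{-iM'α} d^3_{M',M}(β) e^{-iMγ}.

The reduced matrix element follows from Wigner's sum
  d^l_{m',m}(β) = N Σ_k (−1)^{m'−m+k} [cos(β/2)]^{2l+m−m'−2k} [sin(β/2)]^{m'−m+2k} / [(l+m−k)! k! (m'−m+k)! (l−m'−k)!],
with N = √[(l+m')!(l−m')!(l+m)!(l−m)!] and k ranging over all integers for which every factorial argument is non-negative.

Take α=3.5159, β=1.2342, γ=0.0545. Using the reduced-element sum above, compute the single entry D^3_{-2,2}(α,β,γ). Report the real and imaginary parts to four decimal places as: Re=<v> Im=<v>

Split into d^3_{-2,2}(β=1.2342) × two z-phases.
c=cos(1.2342/2)=0.815560, s=sin(1.2342/2)=0.578672; N=√[1·120·120·1]=120.000000
k∈{4,5} keeps every argument non-negative
  k=4: (−1)^0·120.0000/(24)·0.8156^2·0.5787^4 = +0.372918
  k=5: (−1)^1·120.0000/(120)·0.8156^0·0.5787^6 = -0.037549
d^3_{-2,2}(1.2342) = +0.372918 -0.037549 = +0.335369
Phases: e^{-i·(-2)·3.5159}=+0.732632+0.680624i, e^{-i·(2)·0.0545}=+0.994065-0.108784i ⇒ D=+0.269075+0.200177i

Re=0.2691 Im=0.2002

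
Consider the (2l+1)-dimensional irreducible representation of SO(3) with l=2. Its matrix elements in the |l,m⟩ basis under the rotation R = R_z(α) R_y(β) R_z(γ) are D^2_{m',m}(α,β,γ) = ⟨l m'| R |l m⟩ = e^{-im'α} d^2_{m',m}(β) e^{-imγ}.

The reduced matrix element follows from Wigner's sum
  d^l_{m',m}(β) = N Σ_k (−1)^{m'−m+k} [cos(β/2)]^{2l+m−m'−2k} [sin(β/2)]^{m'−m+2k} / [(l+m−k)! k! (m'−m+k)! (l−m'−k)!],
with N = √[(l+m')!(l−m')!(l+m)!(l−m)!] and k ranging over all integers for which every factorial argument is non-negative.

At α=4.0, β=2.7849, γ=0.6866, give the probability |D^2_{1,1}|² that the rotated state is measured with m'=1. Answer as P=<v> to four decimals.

P=0.0082

Split into d^2_{1,1}(β=2.7849) × two z-phases.
With c≡cos(β/2)=0.177402 and s≡sin(β/2)=0.984138, N=[6·1·6·1]^{1/2}=6.000000
k∈{0,1} keeps every argument non-negative
  k=0: (−1)^0·6.0000/(6)·0.1774^4·0.9841^0 = +0.000990
  k=1: (−1)^1·6.0000/(2)·0.1774^2·0.9841^2 = -0.091443
d^2_{1,1}(2.7849) = +0.000990 -0.091443 = -0.090453
|D^2_{1,1}|² = |d^2_{1,1}(β)|² = (-0.090453)² = 0.008182 (the z-rotation phases have unit modulus)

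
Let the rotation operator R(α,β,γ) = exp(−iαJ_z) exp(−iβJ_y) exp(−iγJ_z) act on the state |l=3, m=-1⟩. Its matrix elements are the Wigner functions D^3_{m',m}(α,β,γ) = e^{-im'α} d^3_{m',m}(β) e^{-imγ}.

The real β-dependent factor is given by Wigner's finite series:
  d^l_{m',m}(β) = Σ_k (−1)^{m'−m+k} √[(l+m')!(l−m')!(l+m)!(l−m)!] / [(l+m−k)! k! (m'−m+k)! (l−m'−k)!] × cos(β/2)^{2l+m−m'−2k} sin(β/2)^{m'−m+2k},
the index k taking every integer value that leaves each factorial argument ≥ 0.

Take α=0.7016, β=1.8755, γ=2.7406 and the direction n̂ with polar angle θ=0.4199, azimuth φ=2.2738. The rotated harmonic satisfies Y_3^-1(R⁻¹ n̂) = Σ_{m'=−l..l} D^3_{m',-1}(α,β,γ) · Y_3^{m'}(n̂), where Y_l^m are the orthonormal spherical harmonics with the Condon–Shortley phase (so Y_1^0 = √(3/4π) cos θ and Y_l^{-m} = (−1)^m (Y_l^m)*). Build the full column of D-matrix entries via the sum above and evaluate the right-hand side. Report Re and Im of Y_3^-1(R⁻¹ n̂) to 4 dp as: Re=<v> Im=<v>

Re=-0.1936 Im=-0.0071

Need the full column D^3_{m',-1} for m'=−3..3 at α=0.7016, β=1.8755, γ=2.7406.
cos(β/2)=0.591604, sin(β/2)=0.806229
d^3_{-3,-1}: single k=2 term ⇒ +0.308380;  D = +0.040897-0.305656i
d^3_{-2,-1}: k∈[1..2] ⇒ +0.184762 -0.686274 = -0.501512;  D = +0.270036+0.422605i
d^3_{-1,-1}: k∈[0..2] ⇒ +0.042873 -0.636986 +0.887251 = +0.293138;  D = -0.279993-0.086798i
d^3_{0,-1}: k∈[0..2] ⇒ -0.202396 +1.127663 -0.698093 = +0.227173;  D = -0.209153+0.088673i
d^3_{1,-1}: k∈[0..2] ⇒ +0.477740 -1.183001 +0.274632 = -0.430630;  D = +0.194337-0.384286i
d^3_{2,-1}: k∈[0..1] ⇒ -0.686274 +0.637269 = -0.049005;  D = -0.011334-0.047676i
d^3_{3,-1}: single k=0 term ⇒ +0.572718;  D = +0.460807+0.340092i
Y_3^{m'}(θ=0.4199,φ=2.2738) and Σ D·Y over m':
  (+0.0409-0.3057i)·(+0.0243-0.0145i)  (+0.2700+0.4226i)·(-0.0254+0.1530i)  (-0.2800-0.0868i)·(-0.2699-0.3185i)  (-0.2092+0.0887i)·(+0.3984+0.0000i)  (+0.1943-0.3843i)·(+0.2699-0.3185i)  (-0.0113-0.0477i)·(-0.0254-0.1530i)  (+0.4608+0.3401i)·(-0.0243-0.0145i)
Y_3^-1(R⁻¹ n̂) = -0.193558-0.007129i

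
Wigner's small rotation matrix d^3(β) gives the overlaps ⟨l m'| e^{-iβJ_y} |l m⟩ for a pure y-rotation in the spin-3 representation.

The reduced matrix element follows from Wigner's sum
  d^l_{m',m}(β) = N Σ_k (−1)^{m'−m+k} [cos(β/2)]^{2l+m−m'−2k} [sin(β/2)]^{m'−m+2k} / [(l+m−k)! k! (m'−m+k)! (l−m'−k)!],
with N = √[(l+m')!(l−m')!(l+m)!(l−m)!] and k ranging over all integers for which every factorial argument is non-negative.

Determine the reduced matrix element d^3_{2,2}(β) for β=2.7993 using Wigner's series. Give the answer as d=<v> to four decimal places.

d=-0.0041

d^3_{2,2}(β=2.7993) via Wigner's sum:
c=cos(2.7993/2)=0.170312, s=sin(2.7993/2)=0.985390; N=√[120·1·120·1]=120.000000
k: max(0,(2)−(2))=0 … min(3+(2),3−(2))=1
  k=0: (−1)^0·120.0000/(120)·0.1703^6·0.9854^0 = +0.000024
  k=1: (−1)^1·120.0000/(24)·0.1703^4·0.9854^2 = -0.004085
d^3_{2,2}(2.7993) = +0.000024 -0.004085 = -0.004060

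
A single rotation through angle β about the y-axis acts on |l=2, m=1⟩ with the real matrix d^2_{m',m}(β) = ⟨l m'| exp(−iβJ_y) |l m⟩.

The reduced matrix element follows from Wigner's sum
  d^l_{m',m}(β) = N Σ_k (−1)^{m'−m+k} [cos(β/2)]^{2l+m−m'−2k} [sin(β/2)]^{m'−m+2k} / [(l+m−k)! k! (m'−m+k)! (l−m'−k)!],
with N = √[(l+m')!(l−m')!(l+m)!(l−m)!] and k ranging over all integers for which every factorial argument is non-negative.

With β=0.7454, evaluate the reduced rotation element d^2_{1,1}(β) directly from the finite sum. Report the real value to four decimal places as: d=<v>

d=0.4074

d^2_{1,1}(β=0.7454) via Wigner's sum:
Half-angle: c=0.931348, s=0.364131. N=√(6·1·6·1)=6.000000
The bounds max(0,m−m')=0 and min(l+m,l−m')=1 give 2 terms
  k=0: (−1)^0·6.0000/(6)·0.9313^4·0.3641^0 = +0.752397
  k=1: (−1)^1·6.0000/(2)·0.9313^2·0.3641^2 = -0.345033
d^2_{1,1}(0.7454) = +0.752397 -0.345033 = +0.407364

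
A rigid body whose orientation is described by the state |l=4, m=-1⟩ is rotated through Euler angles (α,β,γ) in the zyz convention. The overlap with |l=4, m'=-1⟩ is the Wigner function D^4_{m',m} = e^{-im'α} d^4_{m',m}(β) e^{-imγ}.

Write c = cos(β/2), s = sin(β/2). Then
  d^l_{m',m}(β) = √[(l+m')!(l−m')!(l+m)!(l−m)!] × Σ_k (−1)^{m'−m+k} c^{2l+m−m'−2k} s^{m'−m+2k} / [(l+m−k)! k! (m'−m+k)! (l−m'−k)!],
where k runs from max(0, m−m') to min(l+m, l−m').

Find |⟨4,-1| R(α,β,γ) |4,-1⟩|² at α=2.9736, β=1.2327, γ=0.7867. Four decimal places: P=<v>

Split into d^4_{-1,-1}(β=1.2327) × two z-phases.
With c≡cos(β/2)=0.815994 and s≡sin(β/2)=0.578061, N=[6·120·6·120]^{1/2}=720.000000
Admissible k: 0..3 (factorial args all ≥0)
  k=0: (−1)^0·720.0000/(720)·0.8160^8·0.5781^0 = +0.196560
  k=1: (−1)^1·720.0000/(48)·0.8160^6·0.5781^2 = -1.479651
  k=2: (−1)^2·720.0000/(24)·0.8160^4·0.5781^4 = +1.485123
  k=3: (−1)^3·720.0000/(72)·0.8160^2·0.5781^6 = -0.248436
d^4_{-1,-1}(1.2327) = +0.196560 -1.479651 +1.485123 -0.248436 = -0.046404
|D^4_{-1,-1}|² = |d^4_{-1,-1}(β)|² = (-0.046404)² = 0.002153 (the z-rotation phases have unit modulus)

P=0.0022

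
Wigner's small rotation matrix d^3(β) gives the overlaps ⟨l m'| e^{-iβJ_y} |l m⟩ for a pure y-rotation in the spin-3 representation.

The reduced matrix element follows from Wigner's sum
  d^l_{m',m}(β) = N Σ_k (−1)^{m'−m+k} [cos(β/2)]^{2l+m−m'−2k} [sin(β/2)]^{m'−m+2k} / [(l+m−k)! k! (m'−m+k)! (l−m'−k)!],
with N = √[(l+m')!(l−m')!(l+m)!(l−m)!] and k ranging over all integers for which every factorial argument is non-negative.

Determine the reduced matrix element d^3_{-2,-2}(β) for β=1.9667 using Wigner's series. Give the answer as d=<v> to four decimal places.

d^3_{-2,-2}(β=1.9667) via Wigner's sum:
c=cos(1.9667/2)=0.554237, s=sin(1.9667/2)=0.832359; N=√[1·120·1·120]=120.000000
The bounds max(0,m−m')=0 and min(l+m,l−m')=1 give 2 terms
  k=0: (−1)^0·120.0000/(120)·0.5542^6·0.8324^0 = +0.028985
  k=1: (−1)^1·120.0000/(24)·0.5542^4·0.8324^2 = -0.326869
d^3_{-2,-2}(1.9667) = +0.028985 -0.326869 = -0.297884

d=-0.2979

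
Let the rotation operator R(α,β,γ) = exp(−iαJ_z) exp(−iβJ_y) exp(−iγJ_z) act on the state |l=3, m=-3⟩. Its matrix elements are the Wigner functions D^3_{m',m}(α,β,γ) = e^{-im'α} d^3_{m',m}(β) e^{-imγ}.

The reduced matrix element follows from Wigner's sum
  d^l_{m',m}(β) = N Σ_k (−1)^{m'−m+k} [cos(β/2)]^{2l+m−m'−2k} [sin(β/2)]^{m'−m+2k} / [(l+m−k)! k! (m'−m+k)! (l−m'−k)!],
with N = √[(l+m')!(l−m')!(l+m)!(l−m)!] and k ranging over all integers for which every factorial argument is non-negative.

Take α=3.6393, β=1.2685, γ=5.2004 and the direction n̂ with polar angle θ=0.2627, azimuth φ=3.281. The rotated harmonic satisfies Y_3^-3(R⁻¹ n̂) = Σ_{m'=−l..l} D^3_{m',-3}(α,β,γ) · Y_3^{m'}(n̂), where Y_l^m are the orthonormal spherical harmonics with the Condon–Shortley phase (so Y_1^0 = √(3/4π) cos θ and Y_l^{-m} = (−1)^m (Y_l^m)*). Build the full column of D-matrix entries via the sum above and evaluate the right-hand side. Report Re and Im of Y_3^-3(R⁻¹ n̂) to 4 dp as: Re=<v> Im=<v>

Need the full column D^3_{m',-3} for m'=−3..3 at α=3.6393, β=1.2685, γ=5.2004.
cos(β/2)=0.805516, sin(β/2)=0.592574
d^3_{-3,-3}: single k=0 term ⇒ +0.273178;  D = +0.050099+0.268545i
d^3_{-2,-3}: single k=0 term ⇒ -0.492254;  D = +0.310346+0.382099i
d^3_{-1,-3}: single k=0 term ⇒ +0.572569;  D = +0.529368+0.218184i
d^3_{0,-3}: single k=0 term ⇒ -0.486368;  D = +0.483599-0.051828i
d^3_{1,-3}: single k=0 term ⇒ +0.309858;  D = +0.254953-0.176101i
d^3_{2,-3}: single k=0 term ⇒ -0.144165;  D = +0.065113-0.128623i
d^3_{3,-3}: single k=0 term ⇒ +0.043297;  D = -0.001259-0.043278i
Y_3^{m'}(θ=0.2627,φ=3.281) and Σ D·Y over m':
  (+0.0501+0.2685i)·(-0.0067+0.0030i)  (+0.3103+0.3821i)·(+0.0640-0.0183i)  (+0.5294+0.2182i)·(-0.3044+0.0427i)  (+0.4836-0.0518i)·(+0.5992+0.0000i)  (+0.2550-0.1761i)·(+0.3044+0.0427i)  (+0.0651-0.1286i)·(+0.0640+0.0183i)  (-0.0013-0.0433i)·(+0.0067+0.0030i)
Y_3^-3(R⁻¹ n̂) = +0.236819-0.107794i

Re=0.2368 Im=-0.1078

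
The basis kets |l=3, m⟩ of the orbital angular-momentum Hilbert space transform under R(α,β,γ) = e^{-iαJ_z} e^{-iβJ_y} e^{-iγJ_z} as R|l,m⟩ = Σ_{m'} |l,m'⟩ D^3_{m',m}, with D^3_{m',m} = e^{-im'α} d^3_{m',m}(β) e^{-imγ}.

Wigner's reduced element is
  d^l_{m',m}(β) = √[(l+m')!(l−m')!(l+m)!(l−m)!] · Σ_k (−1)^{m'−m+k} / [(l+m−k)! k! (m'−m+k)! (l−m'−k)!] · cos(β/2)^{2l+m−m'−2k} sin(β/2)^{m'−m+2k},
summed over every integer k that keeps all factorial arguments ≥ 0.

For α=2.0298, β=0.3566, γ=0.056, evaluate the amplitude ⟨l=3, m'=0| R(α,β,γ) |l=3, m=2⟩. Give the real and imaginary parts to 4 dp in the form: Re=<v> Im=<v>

D^3_{0,2}(2.0298,0.3566,0.056) = e^{-i·0·2.0298}·d^3_{0,2}(0.3566)·e^{-i·2·0.056}. Compute d first:
c=cos(0.3566/2)=0.984147, s=sin(0.3566/2)=0.177357; N=√[6·6·120·1]=65.726707
The bounds max(0,m−m')=2 and min(l+m,l−m')=3 give 2 terms
  k=2: (−1)^0·65.7267/(12)·0.9841^4·0.1774^2 = +0.161620
  k=3: (−1)^1·65.7267/(12)·0.9841^2·0.1774^4 = -0.005249
d^3_{0,2}(0.3566) = +0.161620 -0.005249 = +0.156371
D = (+1.000000+0.000000i)·(+0.156371)·(+0.993735-0.111766i) = +0.155391-0.017477i

Re=0.1554 Im=-0.0175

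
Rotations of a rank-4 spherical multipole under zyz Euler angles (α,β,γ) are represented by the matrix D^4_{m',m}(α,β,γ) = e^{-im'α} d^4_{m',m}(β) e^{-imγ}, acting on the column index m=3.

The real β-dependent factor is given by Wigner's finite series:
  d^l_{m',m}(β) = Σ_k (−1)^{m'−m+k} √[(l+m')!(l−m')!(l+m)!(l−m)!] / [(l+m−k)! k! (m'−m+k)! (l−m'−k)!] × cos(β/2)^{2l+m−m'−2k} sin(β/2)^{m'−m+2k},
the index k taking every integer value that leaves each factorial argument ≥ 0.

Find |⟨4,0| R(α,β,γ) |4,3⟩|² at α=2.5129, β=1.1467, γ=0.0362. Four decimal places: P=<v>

P=0.2123

D^4_{0,3}(2.5129,1.1467,0.0362) = e^{-i·0·2.5129}·d^4_{0,3}(1.1467)·e^{-i·3·0.0362}. Compute d first:
c=cos(1.1467/2)=0.840088, s=sin(1.1467/2)=0.542449; N=√[24·24·5040·1]=1703.830978
Admissible k: 3..4 (factorial args all ≥0)
  k=3: (−1)^0·1703.8310/(144)·0.8401^5·0.5424^3 = +0.790254
  k=4: (−1)^1·1703.8310/(144)·0.8401^3·0.5424^5 = -0.329485
d^4_{0,3}(1.1467) = +0.790254 -0.329485 = +0.460770
|D^4_{0,3}|² = |d^4_{0,3}(β)|² = (+0.460770)² = 0.212309 (the z-rotation phases have unit modulus)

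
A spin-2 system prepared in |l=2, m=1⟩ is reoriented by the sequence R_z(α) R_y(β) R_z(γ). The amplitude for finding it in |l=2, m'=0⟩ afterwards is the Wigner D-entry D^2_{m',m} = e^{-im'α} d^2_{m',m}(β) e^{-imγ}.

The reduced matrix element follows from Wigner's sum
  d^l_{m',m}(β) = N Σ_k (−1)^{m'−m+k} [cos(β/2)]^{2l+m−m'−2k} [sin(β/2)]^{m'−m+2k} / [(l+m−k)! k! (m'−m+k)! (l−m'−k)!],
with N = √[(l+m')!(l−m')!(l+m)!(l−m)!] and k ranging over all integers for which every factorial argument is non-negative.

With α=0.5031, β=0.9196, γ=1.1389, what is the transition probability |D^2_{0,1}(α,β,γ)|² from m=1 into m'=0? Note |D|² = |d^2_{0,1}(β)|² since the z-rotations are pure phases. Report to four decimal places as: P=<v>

First d^2_{0,1}(β=0.9196), then the phase factors e^{-i(0)α} and e^{-i(1)γ}:
Half-angle: c=0.896141, s=0.443769. N=√(2·2·6·1)=4.898979
k: max(0,(1)−(0))=1 … min(2+(1),2−(0))=2
  k=1: (−1)^0·4.8990/(2)·0.8961^3·0.4438^1 = +0.782279
  k=2: (−1)^1·4.8990/(2)·0.8961^1·0.4438^3 = -0.191833
d^2_{0,1}(0.9196) = +0.782279 -0.191833 = +0.590447
|D^2_{0,1}|² = |d^2_{0,1}(β)|² = (+0.590447)² = 0.348627 (the z-rotation phases have unit modulus)

P=0.3486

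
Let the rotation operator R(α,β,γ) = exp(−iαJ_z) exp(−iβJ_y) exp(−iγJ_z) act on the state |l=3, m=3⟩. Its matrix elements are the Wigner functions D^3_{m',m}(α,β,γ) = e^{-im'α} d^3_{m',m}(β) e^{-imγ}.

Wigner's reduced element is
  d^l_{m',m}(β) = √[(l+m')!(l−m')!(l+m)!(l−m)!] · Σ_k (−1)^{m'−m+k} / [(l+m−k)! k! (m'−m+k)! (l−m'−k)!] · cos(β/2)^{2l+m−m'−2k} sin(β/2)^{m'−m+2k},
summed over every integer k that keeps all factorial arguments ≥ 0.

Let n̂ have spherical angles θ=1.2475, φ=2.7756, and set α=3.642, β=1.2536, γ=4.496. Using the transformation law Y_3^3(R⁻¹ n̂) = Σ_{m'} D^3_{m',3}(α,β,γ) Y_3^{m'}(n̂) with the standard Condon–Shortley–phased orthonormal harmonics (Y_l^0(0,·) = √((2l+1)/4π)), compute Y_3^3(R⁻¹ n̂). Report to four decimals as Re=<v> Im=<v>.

Re=-0.1598 Im=-0.0315

Need the full column D^3_{m',3} for m'=−3..3 at α=3.642, β=1.2536, γ=4.496.
cos(β/2)=0.809909, sin(β/2)=0.586556
d^3_{-3,3}: single k=6 term ⇒ +0.040725;  D = -0.034074-0.022304i
d^3_{-2,3}: single k=5 term ⇒ +0.137740;  D = +0.137308+0.010896i
d^3_{-1,3}: single k=4 term ⇒ +0.300715;  D = -0.274430+0.122955i
d^3_{0,3}: single k=3 term ⇒ +0.479459;  D = +0.289844-0.381931i
d^3_{1,3}: single k=2 term ⇒ +0.573335;  D = -0.084975+0.567003i
d^3_{2,3}: single k=1 term ⇒ +0.500686;  D = -0.172459-0.470047i
d^3_{3,3}: single k=0 term ⇒ +0.282238;  D = +0.212423+0.185836i
Y_3^{m'}(θ=1.2475,φ=2.7756) and Σ D·Y over m':
  (-0.0341-0.0223i)·(-0.1620-0.3167i)  (+0.1373+0.0109i)·(+0.2171+0.1951i)  (-0.2744+0.1230i)·(+0.1417+0.0543i)  (+0.2898-0.3819i)·(-0.2958+0.0000i)  (-0.0850+0.5670i)·(-0.1417+0.0543i)  (-0.1725-0.4700i)·(+0.2171-0.1951i)  (+0.2124+0.1858i)·(+0.1620-0.3167i)
Y_3^3(R⁻¹ n̂) = -0.159834-0.031500i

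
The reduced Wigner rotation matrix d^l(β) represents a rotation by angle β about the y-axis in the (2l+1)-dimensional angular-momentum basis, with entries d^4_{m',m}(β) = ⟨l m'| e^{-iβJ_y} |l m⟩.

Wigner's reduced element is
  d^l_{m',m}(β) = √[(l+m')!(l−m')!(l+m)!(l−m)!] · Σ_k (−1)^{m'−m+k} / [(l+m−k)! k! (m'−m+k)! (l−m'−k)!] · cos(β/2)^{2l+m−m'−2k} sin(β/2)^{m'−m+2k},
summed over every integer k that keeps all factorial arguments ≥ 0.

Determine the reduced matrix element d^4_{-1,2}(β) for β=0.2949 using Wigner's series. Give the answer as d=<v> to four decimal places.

d^4_{-1,2}(β=0.2949) via Wigner's sum:
c=cos(0.2949/2)=0.989149, s=sin(0.2949/2)=0.146916; N=√[6·120·720·2]=1018.233765
k: max(0,(2)−(-1))=3 … min(4+(2),4−(-1))=5
  k=3: (−1)^0·1018.2338/(72)·0.9891^5·0.1469^3 = +0.042465
  k=4: (−1)^1·1018.2338/(48)·0.9891^3·0.1469^5 = -0.001405
  k=5: (−1)^2·1018.2338/(240)·0.9891^1·0.1469^7 = +0.000006
d^4_{-1,2}(0.2949) = +0.042465 -0.001405 +0.000006 = +0.041066

d=0.0411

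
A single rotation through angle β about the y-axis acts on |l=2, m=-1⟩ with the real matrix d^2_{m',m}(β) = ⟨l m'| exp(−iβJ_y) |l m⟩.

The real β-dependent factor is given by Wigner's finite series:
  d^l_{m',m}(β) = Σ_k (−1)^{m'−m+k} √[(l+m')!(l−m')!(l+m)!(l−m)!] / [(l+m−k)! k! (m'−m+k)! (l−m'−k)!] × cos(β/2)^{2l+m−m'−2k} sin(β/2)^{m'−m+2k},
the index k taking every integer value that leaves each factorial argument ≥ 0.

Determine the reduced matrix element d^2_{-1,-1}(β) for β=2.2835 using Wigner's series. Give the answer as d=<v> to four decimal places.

d^2_{-1,-1}(β=2.2835) via Wigner's sum:
With c≡cos(β/2)=0.416004 and s≡sin(β/2)=0.909363, N=[1·6·1·6]^{1/2}=6.000000
The bounds max(0,m−m')=0 and min(l+m,l−m')=1 give 2 terms
  k=0: (−1)^0·6.0000/(6)·0.4160^4·0.9094^0 = +0.029949
  k=1: (−1)^1·6.0000/(2)·0.4160^2·0.9094^2 = -0.429329
d^2_{-1,-1}(2.2835) = +0.029949 -0.429329 = -0.399380

d=-0.3994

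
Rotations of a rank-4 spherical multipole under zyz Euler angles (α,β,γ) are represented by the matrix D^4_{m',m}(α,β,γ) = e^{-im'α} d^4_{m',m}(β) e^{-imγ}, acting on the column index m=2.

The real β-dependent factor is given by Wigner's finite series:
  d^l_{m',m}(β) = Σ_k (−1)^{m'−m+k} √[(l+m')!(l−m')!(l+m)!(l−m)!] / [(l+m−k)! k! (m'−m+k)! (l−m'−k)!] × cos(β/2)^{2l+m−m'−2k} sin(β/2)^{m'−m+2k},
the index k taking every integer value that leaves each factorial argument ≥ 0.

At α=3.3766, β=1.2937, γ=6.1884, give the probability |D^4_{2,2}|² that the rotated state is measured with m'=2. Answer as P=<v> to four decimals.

First d^4_{2,2}(β=1.2937), then the phase factors e^{-i(2)α} and e^{-i(2)γ}:
c=cos(1.2937/2)=0.797986, s=sin(1.2937/2)=0.602676; N=√[720·2·720·2]=1440.000000
k∈{0,1,2} keeps every argument non-negative
  k=0: (−1)^0·1440.0000/(1440)·0.7980^8·0.6027^0 = +0.164423
  k=1: (−1)^1·1440.0000/(120)·0.7980^6·0.6027^2 = -1.125436
  k=2: (−1)^2·1440.0000/(96)·0.7980^4·0.6027^4 = +0.802431
d^4_{2,2}(1.2937) = +0.164423 -1.125436 +0.802431 = -0.158582
|D^4_{2,2}|² = |d^4_{2,2}(β)|² = (-0.158582)² = 0.025148 (the z-rotation phases have unit modulus)

P=0.0251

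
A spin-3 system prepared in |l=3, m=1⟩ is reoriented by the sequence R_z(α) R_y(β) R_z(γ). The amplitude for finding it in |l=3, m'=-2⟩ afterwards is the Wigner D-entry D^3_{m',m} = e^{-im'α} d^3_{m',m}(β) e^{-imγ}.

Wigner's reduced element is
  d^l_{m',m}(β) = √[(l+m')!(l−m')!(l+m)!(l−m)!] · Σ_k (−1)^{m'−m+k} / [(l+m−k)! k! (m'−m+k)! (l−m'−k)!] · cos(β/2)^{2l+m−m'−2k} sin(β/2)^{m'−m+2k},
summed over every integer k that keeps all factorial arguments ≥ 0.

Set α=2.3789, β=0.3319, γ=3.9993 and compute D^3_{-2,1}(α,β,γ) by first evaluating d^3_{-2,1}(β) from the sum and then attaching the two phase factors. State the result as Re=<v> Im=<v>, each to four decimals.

D^3_{-2,1}(2.3789,0.3319,3.9993) = e^{-i·-2·2.3789}·d^3_{-2,1}(0.3319)·e^{-i·1·3.9993}. Compute d first:
c=cos(0.3319/2)=0.986262, s=sin(0.3319/2)=0.165189; N=√[1·120·24·2]=75.894664
Admissible k: 3..4 (factorial args all ≥0)
  k=3: (−1)^0·75.8947/(12)·0.9863^3·0.1652^3 = +0.027350
  k=4: (−1)^1·75.8947/(24)·0.9863^1·0.1652^5 = -0.000384
d^3_{-2,1}(0.3319) = +0.027350 -0.000384 = +0.026966
Phases: e^{-i·(-2)·2.3789}=+0.045395-0.998969i, e^{-i·(1)·3.9993}=-0.654173+0.756345i ⇒ D=+0.019574+0.018548i

Re=0.0196 Im=0.0185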